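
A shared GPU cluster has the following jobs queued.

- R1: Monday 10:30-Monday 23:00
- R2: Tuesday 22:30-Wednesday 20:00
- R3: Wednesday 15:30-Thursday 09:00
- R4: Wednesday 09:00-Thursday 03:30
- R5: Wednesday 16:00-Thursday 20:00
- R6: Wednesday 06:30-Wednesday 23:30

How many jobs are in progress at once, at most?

5

Walk through starts and ends in time order (an end at T is processed before a start at T):
Monday 10:30 start R1 → 1
Monday 23:00 end R1 → 0
Tuesday 22:30 start R2 → 1
Wednesday 06:30 start R6 → 2
Wednesday 09:00 start R4 → 3
Wednesday 15:30 start R3 → 4
Wednesday 16:00 start R5 → 5
Wednesday 20:00 end R2 → 4
Wednesday 23:30 end R6 → 3
Thursday 03:30 end R4 → 2
Thursday 09:00 end R3 → 1
Thursday 20:00 end R5 → 0
Peak is 5, at Wednesday 16:00 (R2, R3, R4, R5, R6).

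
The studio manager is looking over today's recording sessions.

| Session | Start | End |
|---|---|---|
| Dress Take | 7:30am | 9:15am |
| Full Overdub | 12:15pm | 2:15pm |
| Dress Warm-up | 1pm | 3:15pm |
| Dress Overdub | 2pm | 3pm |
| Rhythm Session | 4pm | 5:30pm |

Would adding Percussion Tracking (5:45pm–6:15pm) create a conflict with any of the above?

No — it doesn't clash with anything

Dress Take: ends 9:15am at or before Percussion Tracking starts 5:45pm → clear.
Full Overdub: ends 2:15pm at or before Percussion Tracking starts 5:45pm → clear.
Dress Warm-up: ends 3:15pm at or before Percussion Tracking starts 5:45pm → clear.
Dress Overdub: ends 3pm at or before Percussion Tracking starts 5:45pm → clear.
Rhythm Session: ends 5:30pm at or before Percussion Tracking starts 5:45pm → clear.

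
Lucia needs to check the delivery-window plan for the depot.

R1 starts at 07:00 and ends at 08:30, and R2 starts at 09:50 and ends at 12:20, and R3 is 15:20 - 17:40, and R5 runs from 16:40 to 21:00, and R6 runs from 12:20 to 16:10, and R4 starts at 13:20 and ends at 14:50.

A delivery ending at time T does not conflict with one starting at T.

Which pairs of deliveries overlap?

R3 & R5, R3 & R6, R4 & R6

Sorted by start: R1, R2, R6, R4, R3, R5.
R2 starts after R1 ends — done with R1.
R6 starts exactly when R2 ends (back-to-back, no overlap) — done with R2.
R4 starts before R6 ends → R6 and R4 overlap.
R3 starts before R6 ends → R6 and R3 overlap.
R5 starts after R6 ends.
R3 starts after R4 ends — done with R4.
R5 starts before R3 ends → R3 and R5 overlap.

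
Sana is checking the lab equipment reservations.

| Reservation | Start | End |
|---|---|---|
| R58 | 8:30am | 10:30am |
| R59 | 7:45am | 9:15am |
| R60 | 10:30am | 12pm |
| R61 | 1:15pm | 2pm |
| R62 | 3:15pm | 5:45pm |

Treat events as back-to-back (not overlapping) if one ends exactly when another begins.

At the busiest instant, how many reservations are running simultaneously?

2

Sweep the timeline, counting +1 at each start and −1 at each end (ends before starts at a tie):
7:45am start R59 → 1
8:30am start R58 → 2
9:15am end R59 → 1
10:30am end R58 → 0
10:30am start R60 → 1
12pm end R60 → 0
1:15pm start R61 → 1
2pm end R61 → 0
3:15pm start R62 → 1
5:45pm end R62 → 0
Peak is 2, at 8:30am (R58, R59).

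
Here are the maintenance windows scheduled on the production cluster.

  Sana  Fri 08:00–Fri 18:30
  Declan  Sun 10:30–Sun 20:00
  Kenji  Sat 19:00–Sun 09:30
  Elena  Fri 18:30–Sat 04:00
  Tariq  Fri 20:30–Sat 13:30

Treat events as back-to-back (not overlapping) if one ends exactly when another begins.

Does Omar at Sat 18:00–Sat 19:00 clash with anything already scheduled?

No — it doesn't clash with anything

Sana: ends Fri 18:30 at or before Omar starts Sat 18:00 → clear.
Elena: ends Sat 04:00 at or before Omar starts Sat 18:00 → clear.
Tariq: ends Sat 13:30 at or before Omar starts Sat 18:00 → clear.
Kenji: starts Sat 19:00 at or after Omar ends Sat 19:00 → clear.
Declan: starts Sun 10:30 at or after Omar ends Sat 19:00 → clear.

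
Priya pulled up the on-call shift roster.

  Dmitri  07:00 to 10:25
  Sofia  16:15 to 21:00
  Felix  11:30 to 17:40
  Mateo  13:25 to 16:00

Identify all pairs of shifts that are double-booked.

Felix & Mateo, Felix & Sofia

Two intervals overlap when each starts before the other ends.
Sorted by start: Dmitri, Felix, Mateo, Sofia.
Felix starts after Dmitri ends — done with Dmitri.
Mateo starts before Felix ends → Felix and Mateo overlap.
Sofia starts before Felix ends → Felix and Sofia overlap.
Sofia starts after Mateo ends.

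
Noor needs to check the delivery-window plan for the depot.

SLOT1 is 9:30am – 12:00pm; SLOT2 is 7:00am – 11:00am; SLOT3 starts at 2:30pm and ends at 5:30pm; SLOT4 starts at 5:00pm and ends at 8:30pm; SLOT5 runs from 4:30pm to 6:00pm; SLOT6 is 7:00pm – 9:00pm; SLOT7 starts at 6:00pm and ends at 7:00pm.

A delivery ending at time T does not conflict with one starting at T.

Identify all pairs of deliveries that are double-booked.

SLOT1 & SLOT2, SLOT3 & SLOT4, SLOT3 & SLOT5, SLOT4 & SLOT5, SLOT4 & SLOT6, SLOT4 & SLOT7

Sorted by start: SLOT2, SLOT1, SLOT3, SLOT5, SLOT4, SLOT7, SLOT6.
SLOT1 starts before SLOT2 ends → SLOT2 and SLOT1 overlap.
SLOT3 starts after SLOT2 ends; SLOT2 is clear from here.
SLOT3 starts after SLOT1 ends; SLOT1 is clear from here.
SLOT5 starts before SLOT3 ends → SLOT3 and SLOT5 overlap.
SLOT4 starts before SLOT3 ends → SLOT3 and SLOT4 overlap.
SLOT7 starts after SLOT3 ends; SLOT3 is clear from here.
SLOT4 starts before SLOT5 ends → SLOT5 and SLOT4 overlap.
SLOT7 starts exactly when SLOT5 ends (back-to-back, no overlap); SLOT5 is clear from here.
SLOT7 starts before SLOT4 ends → SLOT4 and SLOT7 overlap.
SLOT6 starts before SLOT4 ends → SLOT4 and SLOT6 overlap.
SLOT6 starts exactly when SLOT7 ends (back-to-back, no overlap).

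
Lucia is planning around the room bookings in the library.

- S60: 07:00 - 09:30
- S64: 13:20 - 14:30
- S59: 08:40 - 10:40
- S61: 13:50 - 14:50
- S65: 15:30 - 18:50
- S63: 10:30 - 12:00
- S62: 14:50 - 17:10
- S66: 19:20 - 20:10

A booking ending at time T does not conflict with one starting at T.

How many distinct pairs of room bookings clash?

4

Two intervals overlap when each starts before the other ends.
Sorted by start: S60, S59, S63, S64, S61, S62, S65, S66.
S59 starts before S60 ends → S60 and S59 overlap.
S63 starts after S60 ends; S60 is clear from here.
S63 starts before S59 ends → S59 and S63 overlap.
S64 starts after S59 ends; S59 is clear from here.
S64 starts after S63 ends; S63 is clear from here.
S61 starts before S64 ends → S64 and S61 overlap.
S62 starts after S64 ends; S64 is clear from here.
S62 starts exactly when S61 ends (back-to-back, no overlap); S61 is clear from here.
S65 starts before S62 ends → S62 and S65 overlap.
S66 starts after S62 ends.
S66 starts after S65 ends.
Overlapping pairs: S59 & S60, S59 & S63, S61 & S64, S62 & S65 — 4 in total.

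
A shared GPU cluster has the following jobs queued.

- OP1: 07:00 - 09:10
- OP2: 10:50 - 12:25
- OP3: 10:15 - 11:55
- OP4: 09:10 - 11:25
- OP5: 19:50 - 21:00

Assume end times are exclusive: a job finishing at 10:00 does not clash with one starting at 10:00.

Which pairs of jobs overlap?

OP2 & OP3, OP2 & OP4, OP3 & OP4

Two intervals overlap when each starts before the other ends.
Sorted by start: OP1, OP4, OP3, OP2, OP5.
OP4 starts exactly when OP1 ends (back-to-back, no overlap), so nothing later overlaps OP1 either.
OP3 starts before OP4 ends → OP4 and OP3 overlap.
OP2 starts before OP4 ends → OP4 and OP2 overlap.
OP5 starts after OP4 ends.
OP2 starts before OP3 ends → OP3 and OP2 overlap.
OP5 starts after OP3 ends.
OP5 starts after OP2 ends.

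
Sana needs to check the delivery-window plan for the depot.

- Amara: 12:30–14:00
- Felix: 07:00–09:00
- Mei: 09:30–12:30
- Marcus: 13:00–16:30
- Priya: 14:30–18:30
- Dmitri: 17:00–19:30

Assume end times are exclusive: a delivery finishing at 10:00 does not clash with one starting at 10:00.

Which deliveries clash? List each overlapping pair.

Sorted by start: Felix, Mei, Amara, Marcus, Priya, Dmitri.
Mei starts after Felix ends, so Felix has no further overlaps.
Amara starts exactly when Mei ends (back-to-back, no overlap), so Mei has no further overlaps.
Marcus starts before Amara ends → Amara and Marcus overlap.
Priya starts after Amara ends, so Amara has no further overlaps.
Priya starts before Marcus ends → Marcus and Priya overlap.
Dmitri starts after Marcus ends.
Dmitri starts before Priya ends → Priya and Dmitri overlap.

Amara & Marcus, Dmitri & Priya, Marcus & Priya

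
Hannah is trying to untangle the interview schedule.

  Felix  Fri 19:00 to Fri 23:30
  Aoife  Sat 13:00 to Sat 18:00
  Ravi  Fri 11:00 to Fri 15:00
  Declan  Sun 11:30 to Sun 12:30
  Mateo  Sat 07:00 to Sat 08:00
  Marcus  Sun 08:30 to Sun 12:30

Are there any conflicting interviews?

Yes

Two intervals overlap when each starts before the other ends.
Sorted by start: Ravi, Felix, Mateo, Aoife, Marcus, Declan.
Felix starts after Ravi ends; Ravi is clear from here.
Mateo starts after Felix ends; Felix is clear from here.
Aoife starts after Mateo ends; Mateo is clear from here.
Marcus starts after Aoife ends; Aoife is clear from here.
Declan starts before Marcus ends → Marcus and Declan overlap.
That's a conflict, so the schedule is not conflict-free.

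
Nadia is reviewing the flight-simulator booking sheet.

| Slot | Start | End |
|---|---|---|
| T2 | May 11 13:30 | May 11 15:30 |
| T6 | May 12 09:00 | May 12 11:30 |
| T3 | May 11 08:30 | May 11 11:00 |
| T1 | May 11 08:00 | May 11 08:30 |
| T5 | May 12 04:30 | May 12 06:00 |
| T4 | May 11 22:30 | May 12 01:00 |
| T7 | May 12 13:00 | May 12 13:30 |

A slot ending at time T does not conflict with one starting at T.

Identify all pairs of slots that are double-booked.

Sorted by start: T1, T3, T2, T4, T5, T6, T7.
T3 starts exactly when T1 ends (back-to-back, no overlap) — done with T1.
T2 starts after T3 ends — done with T3.
T4 starts after T2 ends — done with T2.
T5 starts after T4 ends — done with T4.
T6 starts after T5 ends — done with T5.
T7 starts after T6 ends.

none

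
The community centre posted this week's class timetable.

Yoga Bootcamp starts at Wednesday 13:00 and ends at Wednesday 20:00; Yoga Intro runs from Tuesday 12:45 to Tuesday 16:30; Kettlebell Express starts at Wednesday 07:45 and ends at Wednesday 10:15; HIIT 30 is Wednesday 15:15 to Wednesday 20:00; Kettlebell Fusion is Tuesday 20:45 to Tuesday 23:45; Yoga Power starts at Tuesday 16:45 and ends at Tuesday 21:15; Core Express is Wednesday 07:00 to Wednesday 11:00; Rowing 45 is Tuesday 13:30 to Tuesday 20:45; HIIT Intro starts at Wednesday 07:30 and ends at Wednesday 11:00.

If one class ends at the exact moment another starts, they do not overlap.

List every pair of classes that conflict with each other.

Sorted by start: Yoga Intro, Rowing 45, Yoga Power, Kettlebell Fusion, Core Express, HIIT Intro, Kettlebell Express, Yoga Bootcamp, HIIT 30.
Rowing 45 starts before Yoga Intro ends → Yoga Intro and Rowing 45 overlap.
Yoga Power starts after Yoga Intro ends, so nothing later overlaps Yoga Intro either.
Yoga Power starts before Rowing 45 ends → Rowing 45 and Yoga Power overlap.
Kettlebell Fusion starts exactly when Rowing 45 ends (back-to-back, no overlap), so nothing later overlaps Rowing 45 either.
Kettlebell Fusion starts before Yoga Power ends → Yoga Power and Kettlebell Fusion overlap.
Core Express starts after Yoga Power ends, so nothing later overlaps Yoga Power either.
Core Express starts after Kettlebell Fusion ends, so nothing later overlaps Kettlebell Fusion either.
HIIT Intro starts before Core Express ends → Core Express and HIIT Intro overlap.
Kettlebell Express starts before Core Express ends → Core Express and Kettlebell Express overlap.
Yoga Bootcamp starts after Core Express ends, so nothing later overlaps Core Express either.
Kettlebell Express starts before HIIT Intro ends → HIIT Intro and Kettlebell Express overlap.
Yoga Bootcamp starts after HIIT Intro ends, so nothing later overlaps HIIT Intro either.
Yoga Bootcamp starts after Kettlebell Express ends, so nothing later overlaps Kettlebell Express either.
HIIT 30 starts before Yoga Bootcamp ends → Yoga Bootcamp and HIIT 30 overlap.

Core Express & HIIT Intro, Core Express & Kettlebell Express, HIIT 30 & Yoga Bootcamp, HIIT Intro & Kettlebell Express, Kettlebell Fusion & Yoga Power, Rowing 45 & Yoga Intro, Rowing 45 & Yoga Power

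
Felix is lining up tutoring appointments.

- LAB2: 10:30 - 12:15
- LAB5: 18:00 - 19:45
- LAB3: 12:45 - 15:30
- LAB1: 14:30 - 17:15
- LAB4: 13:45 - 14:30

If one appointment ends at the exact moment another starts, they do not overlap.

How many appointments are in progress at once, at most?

2

Sort all start/end points and keep a running count:
10:30 start LAB2 → 1
12:15 end LAB2 → 0
12:45 start LAB3 → 1
13:45 start LAB4 → 2
14:30 end LAB4 → 1
14:30 start LAB1 → 2
15:30 end LAB3 → 1
17:15 end LAB1 → 0
18:00 start LAB5 → 1
19:45 end LAB5 → 0
Peak is 2, at 13:45 (LAB3, LAB4).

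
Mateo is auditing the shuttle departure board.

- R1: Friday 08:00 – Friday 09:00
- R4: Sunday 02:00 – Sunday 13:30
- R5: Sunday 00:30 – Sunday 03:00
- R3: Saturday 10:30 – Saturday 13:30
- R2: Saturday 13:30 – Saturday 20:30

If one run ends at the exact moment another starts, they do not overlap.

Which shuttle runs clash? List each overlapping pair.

Sorted by start: R1, R3, R2, R5, R4.
R3 starts after R1 ends; R1 is clear from here.
R2 starts exactly when R3 ends (back-to-back, no overlap); R3 is clear from here.
R5 starts after R2 ends; R2 is clear from here.
R4 starts before R5 ends → R5 and R4 overlap.

R4 & R5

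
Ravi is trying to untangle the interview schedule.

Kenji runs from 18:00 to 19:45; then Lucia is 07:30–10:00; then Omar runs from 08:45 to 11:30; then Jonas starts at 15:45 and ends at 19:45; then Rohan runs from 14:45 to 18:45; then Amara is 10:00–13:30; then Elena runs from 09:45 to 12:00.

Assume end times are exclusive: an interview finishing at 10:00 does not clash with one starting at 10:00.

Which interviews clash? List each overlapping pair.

Two intervals overlap when each starts before the other ends.
Sorted by start: Lucia, Omar, Elena, Amara, Rohan, Jonas, Kenji.
Omar starts before Lucia ends → Lucia and Omar overlap.
Elena starts before Lucia ends → Lucia and Elena overlap.
Amara starts exactly when Lucia ends (back-to-back, no overlap) — done with Lucia.
Elena starts before Omar ends → Omar and Elena overlap.
Amara starts before Omar ends → Omar and Amara overlap.
Rohan starts after Omar ends — done with Omar.
Amara starts before Elena ends → Elena and Amara overlap.
Rohan starts after Elena ends — done with Elena.
Rohan starts after Amara ends — done with Amara.
Jonas starts before Rohan ends → Rohan and Jonas overlap.
Kenji starts before Rohan ends → Rohan and Kenji overlap.
Kenji starts before Jonas ends → Jonas and Kenji overlap.

Amara & Elena, Amara & Omar, Elena & Lucia, Elena & Omar, Jonas & Kenji, Jonas & Rohan, Kenji & Rohan, Lucia & Omar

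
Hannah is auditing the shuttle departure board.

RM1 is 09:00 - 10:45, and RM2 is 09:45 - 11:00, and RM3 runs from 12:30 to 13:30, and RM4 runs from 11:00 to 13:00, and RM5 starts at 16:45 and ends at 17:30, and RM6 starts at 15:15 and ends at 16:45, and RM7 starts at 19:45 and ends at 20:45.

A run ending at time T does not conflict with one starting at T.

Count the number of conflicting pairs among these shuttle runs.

Sorted by start: RM1, RM2, RM4, RM3, RM6, RM5, RM7.
RM2 starts before RM1 ends → RM1 and RM2 overlap.
RM4 starts after RM1 ends; RM1 is clear from here.
RM4 starts exactly when RM2 ends (back-to-back, no overlap); RM2 is clear from here.
RM3 starts before RM4 ends → RM4 and RM3 overlap.
RM6 starts after RM4 ends; RM4 is clear from here.
RM6 starts after RM3 ends; RM3 is clear from here.
RM5 starts exactly when RM6 ends (back-to-back, no overlap); RM6 is clear from here.
RM7 starts after RM5 ends.
Overlapping pairs: RM1 & RM2, RM3 & RM4 — 2 in total.

2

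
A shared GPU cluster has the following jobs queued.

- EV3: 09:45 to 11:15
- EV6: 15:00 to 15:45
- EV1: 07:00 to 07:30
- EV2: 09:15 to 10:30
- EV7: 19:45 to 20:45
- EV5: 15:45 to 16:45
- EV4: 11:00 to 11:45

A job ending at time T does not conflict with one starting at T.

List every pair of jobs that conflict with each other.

Sorted by start: EV1, EV2, EV3, EV4, EV6, EV5, EV7.
EV2 starts after EV1 ends — done with EV1.
EV3 starts before EV2 ends → EV2 and EV3 overlap.
EV4 starts after EV2 ends — done with EV2.
EV4 starts before EV3 ends → EV3 and EV4 overlap.
EV6 starts after EV3 ends — done with EV3.
EV6 starts after EV4 ends — done with EV4.
EV5 starts exactly when EV6 ends (back-to-back, no overlap) — done with EV6.
EV7 starts after EV5 ends.

EV2 & EV3, EV3 & EV4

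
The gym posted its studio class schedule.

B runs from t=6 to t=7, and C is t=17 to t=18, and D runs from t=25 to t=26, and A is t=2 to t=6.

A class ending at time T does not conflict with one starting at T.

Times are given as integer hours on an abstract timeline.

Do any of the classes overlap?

No

Check each pair: they overlap iff neither finishes before the other starts.
Sorted by start: A, B, C, D.
B starts exactly when A ends (back-to-back, no overlap), so A has no further overlaps.
C starts after B ends, so B has no further overlaps.
D starts after C ends.
Every pair is clear; the schedule has no overlaps.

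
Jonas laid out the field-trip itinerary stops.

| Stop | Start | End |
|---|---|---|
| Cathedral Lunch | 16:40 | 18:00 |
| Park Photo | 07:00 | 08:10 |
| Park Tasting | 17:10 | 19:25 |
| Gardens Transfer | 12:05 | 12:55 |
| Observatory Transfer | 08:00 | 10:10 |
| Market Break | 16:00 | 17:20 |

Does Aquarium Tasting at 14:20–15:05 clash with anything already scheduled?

No — it doesn't clash with anything

Park Photo: ends 08:10 at or before Aquarium Tasting starts 14:20 → clear.
Observatory Transfer: ends 10:10 at or before Aquarium Tasting starts 14:20 → clear.
Gardens Transfer: ends 12:55 at or before Aquarium Tasting starts 14:20 → clear.
Market Break: starts 16:00 at or after Aquarium Tasting ends 15:05 → clear.
Cathedral Lunch: starts 16:40 at or after Aquarium Tasting ends 15:05 → clear.
Park Tasting: starts 17:10 at or after Aquarium Tasting ends 15:05 → clear.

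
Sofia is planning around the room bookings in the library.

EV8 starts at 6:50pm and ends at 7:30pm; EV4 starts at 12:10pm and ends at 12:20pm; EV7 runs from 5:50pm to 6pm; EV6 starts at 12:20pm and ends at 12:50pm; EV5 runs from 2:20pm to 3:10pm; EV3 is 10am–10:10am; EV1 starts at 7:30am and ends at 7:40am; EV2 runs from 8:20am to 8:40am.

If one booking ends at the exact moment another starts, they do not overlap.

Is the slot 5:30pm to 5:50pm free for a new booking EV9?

Yes — the slot is free

EV1: ends 7:40am at or before EV9 starts 5:30pm → clear.
EV2: ends 8:40am at or before EV9 starts 5:30pm → clear.
EV3: ends 10:10am at or before EV9 starts 5:30pm → clear.
EV4: ends 12:20pm at or before EV9 starts 5:30pm → clear.
EV6: ends 12:50pm at or before EV9 starts 5:30pm → clear.
EV5: ends 3:10pm at or before EV9 starts 5:30pm → clear.
EV7: starts 5:50pm at or after EV9 ends 5:50pm → clear.
EV8: starts 6:50pm at or after EV9 ends 5:50pm → clear.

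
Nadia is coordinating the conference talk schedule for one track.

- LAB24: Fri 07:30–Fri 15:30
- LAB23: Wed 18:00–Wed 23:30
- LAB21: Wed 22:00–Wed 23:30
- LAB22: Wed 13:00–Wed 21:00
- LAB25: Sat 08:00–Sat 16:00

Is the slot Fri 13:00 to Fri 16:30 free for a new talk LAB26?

LAB22: ends Wed 21:00 at or before LAB26 starts Fri 13:00 → clear.
LAB23: ends Wed 23:30 at or before LAB26 starts Fri 13:00 → clear.
LAB21: ends Wed 23:30 at or before LAB26 starts Fri 13:00 → clear.
LAB24: starts Fri 07:30 before LAB26 ends Fri 16:30, and ends Fri 15:30 after LAB26 starts Fri 13:00 → overlap.
LAB25: starts Sat 08:00 at or after LAB26 ends Fri 16:30 → clear.
LAB26 overlaps LAB24.

No — it overlaps LAB24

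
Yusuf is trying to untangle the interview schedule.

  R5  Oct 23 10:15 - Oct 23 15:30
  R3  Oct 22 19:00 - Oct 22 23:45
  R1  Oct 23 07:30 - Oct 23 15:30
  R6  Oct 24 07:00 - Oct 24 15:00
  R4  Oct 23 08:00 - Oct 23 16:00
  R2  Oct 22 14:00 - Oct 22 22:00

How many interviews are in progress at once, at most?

3

Sort all start/end points and keep a running count:
Oct 22 14:00 start R2 → 1
Oct 22 19:00 start R3 → 2
Oct 22 22:00 end R2 → 1
Oct 22 23:45 end R3 → 0
Oct 23 07:30 start R1 → 1
Oct 23 08:00 start R4 → 2
Oct 23 10:15 start R5 → 3
Oct 23 15:30 end R1 → 2
Oct 23 15:30 end R5 → 1
Oct 23 16:00 end R4 → 0
Oct 24 07:00 start R6 → 1
Oct 24 15:00 end R6 → 0
Peak is 3, at Oct 23 10:15 (R1, R4, R5).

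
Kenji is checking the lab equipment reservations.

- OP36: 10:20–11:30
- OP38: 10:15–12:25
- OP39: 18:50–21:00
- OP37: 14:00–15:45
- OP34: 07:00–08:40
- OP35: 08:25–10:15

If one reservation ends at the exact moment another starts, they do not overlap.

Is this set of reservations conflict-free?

No

Check each pair: they overlap iff neither finishes before the other starts.
Sorted by start: OP34, OP35, OP38, OP36, OP37, OP39.
OP35 starts before OP34 ends → OP34 and OP35 overlap.
That's a conflict, so the schedule is not conflict-free.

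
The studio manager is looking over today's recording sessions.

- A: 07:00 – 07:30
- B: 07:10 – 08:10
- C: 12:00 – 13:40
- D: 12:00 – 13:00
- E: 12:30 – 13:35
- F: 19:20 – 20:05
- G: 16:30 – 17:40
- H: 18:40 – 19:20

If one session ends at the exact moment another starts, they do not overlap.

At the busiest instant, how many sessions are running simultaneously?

3

Sort all start/end points and keep a running count:
07:00 start A → 1
07:10 start B → 2
07:30 end A → 1
08:10 end B → 0
12:00 start C → 1
12:00 start D → 2
12:30 start E → 3
13:00 end D → 2
13:35 end E → 1
13:40 end C → 0
16:30 start G → 1
17:40 end G → 0
18:40 start H → 1
19:20 end H → 0
19:20 start F → 1
20:05 end F → 0
Peak is 3, at 12:30 (C, D, E).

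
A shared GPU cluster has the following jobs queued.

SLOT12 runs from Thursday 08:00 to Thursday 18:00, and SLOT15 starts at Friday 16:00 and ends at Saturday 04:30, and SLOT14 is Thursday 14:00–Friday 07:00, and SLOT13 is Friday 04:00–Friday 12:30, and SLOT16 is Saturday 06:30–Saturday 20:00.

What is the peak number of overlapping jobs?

2

Sweep the timeline, counting +1 at each start and −1 at each end (ends before starts at a tie):
Thursday 08:00 start SLOT12 → 1
Thursday 14:00 start SLOT14 → 2
Thursday 18:00 end SLOT12 → 1
Friday 04:00 start SLOT13 → 2
Friday 07:00 end SLOT14 → 1
Friday 12:30 end SLOT13 → 0
Friday 16:00 start SLOT15 → 1
Saturday 04:30 end SLOT15 → 0
Saturday 06:30 start SLOT16 → 1
Saturday 20:00 end SLOT16 → 0
Peak is 2, at Thursday 14:00 (SLOT12, SLOT14).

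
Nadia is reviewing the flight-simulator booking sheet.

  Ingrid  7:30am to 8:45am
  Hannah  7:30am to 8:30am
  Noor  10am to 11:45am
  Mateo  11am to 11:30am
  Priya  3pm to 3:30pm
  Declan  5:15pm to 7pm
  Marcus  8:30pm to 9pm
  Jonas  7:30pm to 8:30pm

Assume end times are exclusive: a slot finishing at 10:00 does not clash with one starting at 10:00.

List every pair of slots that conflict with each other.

Hannah & Ingrid, Mateo & Noor

Two intervals overlap when each starts before the other ends.
Sorted by start: Ingrid, Hannah, Noor, Mateo, Priya, Declan, Jonas, Marcus.
Hannah starts before Ingrid ends → Ingrid and Hannah overlap.
Noor starts after Ingrid ends, so Ingrid has no further overlaps.
Noor starts after Hannah ends, so Hannah has no further overlaps.
Mateo starts before Noor ends → Noor and Mateo overlap.
Priya starts after Noor ends, so Noor has no further overlaps.
Priya starts after Mateo ends, so Mateo has no further overlaps.
Declan starts after Priya ends, so Priya has no further overlaps.
Jonas starts after Declan ends, so Declan has no further overlaps.
Marcus starts exactly when Jonas ends (back-to-back, no overlap).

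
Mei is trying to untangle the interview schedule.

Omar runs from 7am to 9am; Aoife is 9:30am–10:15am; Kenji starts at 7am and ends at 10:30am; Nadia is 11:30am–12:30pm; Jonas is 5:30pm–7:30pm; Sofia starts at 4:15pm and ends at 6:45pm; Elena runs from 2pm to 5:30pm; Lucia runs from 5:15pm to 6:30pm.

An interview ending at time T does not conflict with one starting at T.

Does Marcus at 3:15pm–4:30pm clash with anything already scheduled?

Yes — it overlaps Elena, Sofia

Omar: ends 9am at or before Marcus starts 3:15pm → clear.
Kenji: ends 10:30am at or before Marcus starts 3:15pm → clear.
Aoife: ends 10:15am at or before Marcus starts 3:15pm → clear.
Nadia: ends 12:30pm at or before Marcus starts 3:15pm → clear.
Elena: starts 2pm before Marcus ends 4:30pm, and ends 5:30pm after Marcus starts 3:15pm → overlap.
Sofia: starts 4:15pm before Marcus ends 4:30pm, and ends 6:45pm after Marcus starts 3:15pm → overlap.
Lucia: starts 5:15pm at or after Marcus ends 4:30pm → clear.
Jonas: starts 5:30pm at or after Marcus ends 4:30pm → clear.
Marcus overlaps Sofia, Elena.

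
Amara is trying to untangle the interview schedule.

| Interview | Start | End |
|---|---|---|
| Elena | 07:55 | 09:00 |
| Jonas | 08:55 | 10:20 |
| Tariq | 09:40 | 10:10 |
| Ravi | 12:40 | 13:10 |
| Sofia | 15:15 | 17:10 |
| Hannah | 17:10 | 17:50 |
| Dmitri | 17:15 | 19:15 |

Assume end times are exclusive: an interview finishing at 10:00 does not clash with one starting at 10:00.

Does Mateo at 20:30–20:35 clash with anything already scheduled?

No — it doesn't clash with anything

Elena: ends 09:00 at or before Mateo starts 20:30 → clear.
Jonas: ends 10:20 at or before Mateo starts 20:30 → clear.
Tariq: ends 10:10 at or before Mateo starts 20:30 → clear.
Ravi: ends 13:10 at or before Mateo starts 20:30 → clear.
Sofia: ends 17:10 at or before Mateo starts 20:30 → clear.
Hannah: ends 17:50 at or before Mateo starts 20:30 → clear.
Dmitri: ends 19:15 at or before Mateo starts 20:30 → clear.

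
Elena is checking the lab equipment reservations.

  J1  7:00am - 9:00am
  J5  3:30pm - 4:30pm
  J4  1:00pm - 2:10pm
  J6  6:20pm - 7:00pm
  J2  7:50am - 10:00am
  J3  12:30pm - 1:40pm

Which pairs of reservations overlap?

J1 & J2, J3 & J4

Sorted by start: J1, J2, J3, J4, J5, J6.
J2 starts before J1 ends → J1 and J2 overlap.
J3 starts after J1 ends, so J1 has no further overlaps.
J3 starts after J2 ends, so J2 has no further overlaps.
J4 starts before J3 ends → J3 and J4 overlap.
J5 starts after J3 ends, so J3 has no further overlaps.
J5 starts after J4 ends, so J4 has no further overlaps.
J6 starts after J5 ends.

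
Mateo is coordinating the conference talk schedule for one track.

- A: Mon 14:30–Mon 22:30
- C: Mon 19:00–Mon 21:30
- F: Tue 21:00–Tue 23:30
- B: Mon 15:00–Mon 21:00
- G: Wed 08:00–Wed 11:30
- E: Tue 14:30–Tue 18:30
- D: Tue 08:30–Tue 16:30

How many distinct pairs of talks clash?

Sorted by start: A, B, C, D, E, F, G.
B starts before A ends → A and B overlap.
C starts before A ends → A and C overlap.
D starts after A ends — done with A.
C starts before B ends → B and C overlap.
D starts after B ends — done with B.
D starts after C ends — done with C.
E starts before D ends → D and E overlap.
F starts after D ends — done with D.
F starts after E ends — done with E.
G starts after F ends.
Overlapping pairs: A & B, A & C, B & C, D & E — 4 in total.

4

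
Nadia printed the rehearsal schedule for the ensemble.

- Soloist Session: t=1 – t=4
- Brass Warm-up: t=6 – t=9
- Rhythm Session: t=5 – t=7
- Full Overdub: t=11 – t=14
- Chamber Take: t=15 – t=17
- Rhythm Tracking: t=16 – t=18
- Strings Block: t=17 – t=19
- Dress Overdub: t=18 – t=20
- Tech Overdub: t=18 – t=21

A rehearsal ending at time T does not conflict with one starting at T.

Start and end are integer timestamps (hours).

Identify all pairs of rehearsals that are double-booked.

Check each pair: they overlap iff neither finishes before the other starts.
Sorted by start: Soloist Session, Rhythm Session, Brass Warm-up, Full Overdub, Chamber Take, Rhythm Tracking, Strings Block, Dress Overdub, Tech Overdub.
Rhythm Session starts after Soloist Session ends, so nothing later overlaps Soloist Session either.
Brass Warm-up starts before Rhythm Session ends → Rhythm Session and Brass Warm-up overlap.
Full Overdub starts after Rhythm Session ends, so nothing later overlaps Rhythm Session either.
Full Overdub starts after Brass Warm-up ends, so nothing later overlaps Brass Warm-up either.
Chamber Take starts after Full Overdub ends, so nothing later overlaps Full Overdub either.
Rhythm Tracking starts before Chamber Take ends → Chamber Take and Rhythm Tracking overlap.
Strings Block starts exactly when Chamber Take ends (back-to-back, no overlap), so nothing later overlaps Chamber Take either.
Strings Block starts before Rhythm Tracking ends → Rhythm Tracking and Strings Block overlap.
Dress Overdub starts exactly when Rhythm Tracking ends (back-to-back, no overlap), so nothing later overlaps Rhythm Tracking either.
Dress Overdub starts before Strings Block ends → Strings Block and Dress Overdub overlap.
Tech Overdub starts before Strings Block ends → Strings Block and Tech Overdub overlap.
Tech Overdub starts before Dress Overdub ends → Dress Overdub and Tech Overdub overlap.

Brass Warm-up & Rhythm Session, Chamber Take & Rhythm Tracking, Dress Overdub & Strings Block, Dress Overdub & Tech Overdub, Rhythm Tracking & Strings Block, Strings Block & Tech Overdub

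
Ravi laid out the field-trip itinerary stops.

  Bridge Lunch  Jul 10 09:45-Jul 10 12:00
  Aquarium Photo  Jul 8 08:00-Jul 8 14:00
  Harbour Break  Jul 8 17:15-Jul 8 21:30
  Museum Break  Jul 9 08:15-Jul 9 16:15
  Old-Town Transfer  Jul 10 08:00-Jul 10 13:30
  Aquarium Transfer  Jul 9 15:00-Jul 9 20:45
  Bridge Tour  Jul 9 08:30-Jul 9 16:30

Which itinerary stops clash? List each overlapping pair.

Aquarium Transfer & Bridge Tour, Aquarium Transfer & Museum Break, Bridge Lunch & Old-Town Transfer, Bridge Tour & Museum Break

Check each pair: they overlap iff neither finishes before the other starts.
Sorted by start: Aquarium Photo, Harbour Break, Museum Break, Bridge Tour, Aquarium Transfer, Old-Town Transfer, Bridge Lunch.
Harbour Break starts after Aquarium Photo ends; Aquarium Photo is clear from here.
Museum Break starts after Harbour Break ends; Harbour Break is clear from here.
Bridge Tour starts before Museum Break ends → Museum Break and Bridge Tour overlap.
Aquarium Transfer starts before Museum Break ends → Museum Break and Aquarium Transfer overlap.
Old-Town Transfer starts after Museum Break ends; Museum Break is clear from here.
Aquarium Transfer starts before Bridge Tour ends → Bridge Tour and Aquarium Transfer overlap.
Old-Town Transfer starts after Bridge Tour ends; Bridge Tour is clear from here.
Old-Town Transfer starts after Aquarium Transfer ends; Aquarium Transfer is clear from here.
Bridge Lunch starts before Old-Town Transfer ends → Old-Town Transfer and Bridge Lunch overlap.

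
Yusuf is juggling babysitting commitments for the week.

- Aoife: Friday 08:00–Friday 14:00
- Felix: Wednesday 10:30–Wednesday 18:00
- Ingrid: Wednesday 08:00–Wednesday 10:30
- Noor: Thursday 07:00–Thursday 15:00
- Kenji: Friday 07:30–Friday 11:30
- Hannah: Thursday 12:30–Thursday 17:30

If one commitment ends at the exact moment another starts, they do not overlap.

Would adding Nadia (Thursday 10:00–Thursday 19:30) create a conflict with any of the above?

Yes — it overlaps Hannah, Noor

Ingrid: ends Wednesday 10:30 at or before Nadia starts Thursday 10:00 → clear.
Felix: ends Wednesday 18:00 at or before Nadia starts Thursday 10:00 → clear.
Noor: starts Thursday 07:00 before Nadia ends Thursday 19:30, and ends Thursday 15:00 after Nadia starts Thursday 10:00 → overlap.
Hannah: starts Thursday 12:30 before Nadia ends Thursday 19:30, and ends Thursday 17:30 after Nadia starts Thursday 10:00 → overlap.
Kenji: starts Friday 07:30 at or after Nadia ends Thursday 19:30 → clear.
Aoife: starts Friday 08:00 at or after Nadia ends Thursday 19:30 → clear.
Nadia overlaps Noor, Hannah.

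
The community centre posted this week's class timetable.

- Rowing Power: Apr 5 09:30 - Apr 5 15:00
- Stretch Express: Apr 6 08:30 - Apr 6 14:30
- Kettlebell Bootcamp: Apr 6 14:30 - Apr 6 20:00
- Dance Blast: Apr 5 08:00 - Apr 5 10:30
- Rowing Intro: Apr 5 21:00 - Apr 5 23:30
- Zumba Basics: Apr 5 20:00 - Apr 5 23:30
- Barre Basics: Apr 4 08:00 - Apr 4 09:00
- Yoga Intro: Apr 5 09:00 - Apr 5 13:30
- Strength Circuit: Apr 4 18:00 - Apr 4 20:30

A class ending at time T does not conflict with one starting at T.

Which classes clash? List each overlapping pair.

Dance Blast & Rowing Power, Dance Blast & Yoga Intro, Rowing Intro & Zumba Basics, Rowing Power & Yoga Intro

Sorted by start: Barre Basics, Strength Circuit, Dance Blast, Yoga Intro, Rowing Power, Zumba Basics, Rowing Intro, Stretch Express, Kettlebell Bootcamp.
Strength Circuit starts after Barre Basics ends; Barre Basics is clear from here.
Dance Blast starts after Strength Circuit ends; Strength Circuit is clear from here.
Yoga Intro starts before Dance Blast ends → Dance Blast and Yoga Intro overlap.
Rowing Power starts before Dance Blast ends → Dance Blast and Rowing Power overlap.
Zumba Basics starts after Dance Blast ends; Dance Blast is clear from here.
Rowing Power starts before Yoga Intro ends → Yoga Intro and Rowing Power overlap.
Zumba Basics starts after Yoga Intro ends; Yoga Intro is clear from here.
Zumba Basics starts after Rowing Power ends; Rowing Power is clear from here.
Rowing Intro starts before Zumba Basics ends → Zumba Basics and Rowing Intro overlap.
Stretch Express starts after Zumba Basics ends; Zumba Basics is clear from here.
Stretch Express starts after Rowing Intro ends; Rowing Intro is clear from here.
Kettlebell Bootcamp starts exactly when Stretch Express ends (back-to-back, no overlap).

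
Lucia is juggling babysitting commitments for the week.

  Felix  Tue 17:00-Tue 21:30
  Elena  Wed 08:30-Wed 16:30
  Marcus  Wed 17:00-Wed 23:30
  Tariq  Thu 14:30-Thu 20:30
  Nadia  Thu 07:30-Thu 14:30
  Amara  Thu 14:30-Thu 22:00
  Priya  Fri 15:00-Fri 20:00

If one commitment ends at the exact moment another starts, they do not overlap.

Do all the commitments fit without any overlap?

Sorted by start: Felix, Elena, Marcus, Nadia, Tariq, Amara, Priya.
Elena starts after Felix ends, so nothing later overlaps Felix either.
Marcus starts after Elena ends, so nothing later overlaps Elena either.
Nadia starts after Marcus ends, so nothing later overlaps Marcus either.
Tariq starts exactly when Nadia ends (back-to-back, no overlap), so nothing later overlaps Nadia either.
Amara starts before Tariq ends → Tariq and Amara overlap.
That's a conflict, so the schedule is not conflict-free.

No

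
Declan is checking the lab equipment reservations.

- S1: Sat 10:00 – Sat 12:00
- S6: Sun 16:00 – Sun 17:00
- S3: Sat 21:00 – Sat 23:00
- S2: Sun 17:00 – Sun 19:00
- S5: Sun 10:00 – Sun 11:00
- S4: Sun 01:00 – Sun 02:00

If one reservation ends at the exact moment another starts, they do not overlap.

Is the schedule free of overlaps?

Check each pair: they overlap iff neither finishes before the other starts.
Sorted by start: S1, S3, S4, S5, S6, S2.
S3 starts after S1 ends, so nothing later overlaps S1 either.
S4 starts after S3 ends, so nothing later overlaps S3 either.
S5 starts after S4 ends, so nothing later overlaps S4 either.
S6 starts after S5 ends, so nothing later overlaps S5 either.
S2 starts exactly when S6 ends (back-to-back, no overlap).
Every pair is clear; the schedule has no overlaps.

Yes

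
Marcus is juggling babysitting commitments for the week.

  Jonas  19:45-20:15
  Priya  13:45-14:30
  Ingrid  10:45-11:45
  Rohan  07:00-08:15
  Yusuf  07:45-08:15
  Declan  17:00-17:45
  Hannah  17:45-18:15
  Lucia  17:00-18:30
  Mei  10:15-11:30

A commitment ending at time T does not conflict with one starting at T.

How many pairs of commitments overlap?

Two intervals overlap when each starts before the other ends.
Sorted by start: Rohan, Yusuf, Mei, Ingrid, Priya, Lucia, Declan, Hannah, Jonas.
Yusuf starts before Rohan ends → Rohan and Yusuf overlap.
Mei starts after Rohan ends, so Rohan has no further overlaps.
Mei starts after Yusuf ends, so Yusuf has no further overlaps.
Ingrid starts before Mei ends → Mei and Ingrid overlap.
Priya starts after Mei ends, so Mei has no further overlaps.
Priya starts after Ingrid ends, so Ingrid has no further overlaps.
Lucia starts after Priya ends, so Priya has no further overlaps.
Declan starts before Lucia ends → Lucia and Declan overlap.
Hannah starts before Lucia ends → Lucia and Hannah overlap.
Jonas starts after Lucia ends.
Hannah starts exactly when Declan ends (back-to-back, no overlap), so Declan has no further overlaps.
Jonas starts after Hannah ends.
Overlapping pairs: Declan & Lucia, Hannah & Lucia, Ingrid & Mei, Rohan & Yusuf — 4 in total.

4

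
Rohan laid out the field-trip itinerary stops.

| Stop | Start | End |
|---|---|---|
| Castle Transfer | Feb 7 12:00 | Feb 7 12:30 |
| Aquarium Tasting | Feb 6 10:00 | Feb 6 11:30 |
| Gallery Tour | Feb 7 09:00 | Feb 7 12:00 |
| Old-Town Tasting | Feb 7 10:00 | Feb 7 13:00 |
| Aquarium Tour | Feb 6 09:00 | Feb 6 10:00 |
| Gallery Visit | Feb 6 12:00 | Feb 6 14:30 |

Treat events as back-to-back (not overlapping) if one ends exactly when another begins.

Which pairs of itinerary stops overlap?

Castle Transfer & Old-Town Tasting, Gallery Tour & Old-Town Tasting

Sorted by start: Aquarium Tour, Aquarium Tasting, Gallery Visit, Gallery Tour, Old-Town Tasting, Castle Transfer.
Aquarium Tasting starts exactly when Aquarium Tour ends (back-to-back, no overlap); Aquarium Tour is clear from here.
Gallery Visit starts after Aquarium Tasting ends; Aquarium Tasting is clear from here.
Gallery Tour starts after Gallery Visit ends; Gallery Visit is clear from here.
Old-Town Tasting starts before Gallery Tour ends → Gallery Tour and Old-Town Tasting overlap.
Castle Transfer starts exactly when Gallery Tour ends (back-to-back, no overlap).
Castle Transfer starts before Old-Town Tasting ends → Old-Town Tasting and Castle Transfer overlap.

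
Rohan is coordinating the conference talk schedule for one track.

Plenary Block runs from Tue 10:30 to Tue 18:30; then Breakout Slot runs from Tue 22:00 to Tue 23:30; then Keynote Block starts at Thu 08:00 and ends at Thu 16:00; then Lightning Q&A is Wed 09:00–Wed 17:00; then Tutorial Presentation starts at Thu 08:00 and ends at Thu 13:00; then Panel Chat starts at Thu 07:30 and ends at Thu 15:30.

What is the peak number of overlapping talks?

Sweep the timeline, counting +1 at each start and −1 at each end (ends before starts at a tie):
Tue 10:30 start Plenary Block → 1
Tue 18:30 end Plenary Block → 0
Tue 22:00 start Breakout Slot → 1
Tue 23:30 end Breakout Slot → 0
Wed 09:00 start Lightning Q&A → 1
Wed 17:00 end Lightning Q&A → 0
Thu 07:30 start Panel Chat → 1
Thu 08:00 start Keynote Block → 2
Thu 08:00 start Tutorial Presentation → 3
Thu 13:00 end Tutorial Presentation → 2
Thu 15:30 end Panel Chat → 1
Thu 16:00 end Keynote Block → 0
Peak is 3, at Thu 08:00 (Keynote Block, Panel Chat, Tutorial Presentation).

3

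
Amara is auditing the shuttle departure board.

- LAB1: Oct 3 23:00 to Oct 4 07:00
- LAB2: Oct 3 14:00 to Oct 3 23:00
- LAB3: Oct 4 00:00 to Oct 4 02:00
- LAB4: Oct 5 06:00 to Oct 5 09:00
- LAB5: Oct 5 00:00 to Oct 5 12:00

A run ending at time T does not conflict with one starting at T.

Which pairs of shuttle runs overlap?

LAB1 & LAB3, LAB4 & LAB5

Check each pair: they overlap iff neither finishes before the other starts.
Sorted by start: LAB2, LAB1, LAB3, LAB5, LAB4.
LAB1 starts exactly when LAB2 ends (back-to-back, no overlap), so LAB2 has no further overlaps.
LAB3 starts before LAB1 ends → LAB1 and LAB3 overlap.
LAB5 starts after LAB1 ends, so LAB1 has no further overlaps.
LAB5 starts after LAB3 ends, so LAB3 has no further overlaps.
LAB4 starts before LAB5 ends → LAB5 and LAB4 overlap.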